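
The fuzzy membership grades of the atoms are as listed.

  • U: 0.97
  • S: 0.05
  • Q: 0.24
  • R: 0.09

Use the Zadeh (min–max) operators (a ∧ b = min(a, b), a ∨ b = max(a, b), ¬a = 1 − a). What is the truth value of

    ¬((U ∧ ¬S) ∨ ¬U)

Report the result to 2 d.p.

¬S = 1 − 0.05 = 0.95
U ∧ ¬S = min(a, b) on (0.97, 0.95) = 0.95
¬U = 1 − 0.97 = 0.03
(U ∧ ¬S) ∨ ¬U = max(a, b) on (0.95, 0.03) = 0.95
¬((U ∧ ¬S) ∨ ¬U) = 1 − 0.95 = 0.05

0.05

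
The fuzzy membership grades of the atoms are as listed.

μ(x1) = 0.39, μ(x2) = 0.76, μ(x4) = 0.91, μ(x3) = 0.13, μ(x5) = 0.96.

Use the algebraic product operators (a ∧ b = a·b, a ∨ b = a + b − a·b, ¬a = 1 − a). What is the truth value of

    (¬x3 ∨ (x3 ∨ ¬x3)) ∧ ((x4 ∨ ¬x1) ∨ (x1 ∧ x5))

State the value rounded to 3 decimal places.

¬x3 = 1 − 0.1300 = 0.8700
¬x3 = 1 − 0.1300 = 0.8700
x3 ∨ ¬x3 = a + b − a·b on (0.1300, 0.8700) = 0.8869
¬x3 ∨ (x3 ∨ ¬x3) = a + b − a·b on (0.8700, 0.8869) = 0.9853
¬x1 = 1 − 0.3900 = 0.6100
x4 ∨ ¬x1 = a + b − a·b on (0.9100, 0.6100) = 0.9649
x1 ∧ x5 = a·b on (0.3900, 0.9600) = 0.3744
(x4 ∨ ¬x1) ∨ (x1 ∧ x5) = a + b − a·b on (0.9649, 0.3744) = 0.9780
(¬x3 ∨ (x3 ∨ ¬x3)) ∧ ((x4 ∨ ¬x1) ∨ (x1 ∧ x5)) = a·b on (0.9853, 0.9780) = 0.9637

0.964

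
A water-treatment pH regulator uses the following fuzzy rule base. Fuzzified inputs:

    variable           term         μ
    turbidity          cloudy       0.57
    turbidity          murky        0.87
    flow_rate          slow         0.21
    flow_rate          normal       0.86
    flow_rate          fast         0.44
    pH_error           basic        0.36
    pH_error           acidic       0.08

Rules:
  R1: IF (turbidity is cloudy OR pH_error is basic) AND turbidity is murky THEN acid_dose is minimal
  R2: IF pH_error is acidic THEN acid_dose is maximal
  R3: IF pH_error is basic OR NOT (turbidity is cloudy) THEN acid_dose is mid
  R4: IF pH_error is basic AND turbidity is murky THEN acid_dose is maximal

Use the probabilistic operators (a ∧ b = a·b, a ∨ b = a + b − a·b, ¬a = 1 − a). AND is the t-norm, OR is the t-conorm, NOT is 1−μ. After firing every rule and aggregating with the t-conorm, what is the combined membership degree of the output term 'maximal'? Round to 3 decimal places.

0.368

R1: (cloudy=0.57 OR basic=0.36) = 0.7248; AND[a·b] with murky=0.87 → w = 0.6306
R2: acidic=0.08 → w = 0.0800
R3: basic=0.36, ¬cloudy=1−0.57=0.43; OR[a + b − a·b] → w = 0.6352
R4: basic=0.36, murky=0.87; AND[a·b] → w = 0.3132
Rules with consequent 'maximal': {R2, R4} → strengths 0.0800, 0.3132
Aggregate via t-conorm [a + b − a·b]: 0.3681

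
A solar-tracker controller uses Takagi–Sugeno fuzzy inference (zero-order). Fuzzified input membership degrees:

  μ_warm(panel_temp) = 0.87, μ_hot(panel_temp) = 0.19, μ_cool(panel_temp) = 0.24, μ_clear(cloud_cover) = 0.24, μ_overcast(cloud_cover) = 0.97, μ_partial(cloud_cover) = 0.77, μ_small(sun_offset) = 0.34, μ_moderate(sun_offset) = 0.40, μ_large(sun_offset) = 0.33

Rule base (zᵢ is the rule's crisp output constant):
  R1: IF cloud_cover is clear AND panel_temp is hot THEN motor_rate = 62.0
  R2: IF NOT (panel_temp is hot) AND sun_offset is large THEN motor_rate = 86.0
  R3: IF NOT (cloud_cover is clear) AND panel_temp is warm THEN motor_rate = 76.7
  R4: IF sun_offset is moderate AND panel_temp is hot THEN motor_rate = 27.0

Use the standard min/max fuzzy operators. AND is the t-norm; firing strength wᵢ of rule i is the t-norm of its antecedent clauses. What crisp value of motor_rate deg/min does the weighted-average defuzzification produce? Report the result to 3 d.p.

R1 (z=62.0): clear=0.24, hot=0.19; AND[min(a, b)] → w = 0.19
R2 (z=86.0): ¬hot=1−0.19=0.81, large=0.33; AND[min(a, b)] → w = 0.33
R3 (z=76.7): ¬clear=1−0.24=0.76, warm=0.87; AND[min(a, b)] → w = 0.76
R4 (z=27.0): moderate=0.40, hot=0.19; AND[min(a, b)] → w = 0.19
Weighted average = (0.19·62.0 + 0.33·86.0 + 0.76·76.7 + 0.19·27.0) / (0.19 + 0.33 + 0.76 + 0.19)
  = 103.5820 / 1.4700 = 70.464

70.464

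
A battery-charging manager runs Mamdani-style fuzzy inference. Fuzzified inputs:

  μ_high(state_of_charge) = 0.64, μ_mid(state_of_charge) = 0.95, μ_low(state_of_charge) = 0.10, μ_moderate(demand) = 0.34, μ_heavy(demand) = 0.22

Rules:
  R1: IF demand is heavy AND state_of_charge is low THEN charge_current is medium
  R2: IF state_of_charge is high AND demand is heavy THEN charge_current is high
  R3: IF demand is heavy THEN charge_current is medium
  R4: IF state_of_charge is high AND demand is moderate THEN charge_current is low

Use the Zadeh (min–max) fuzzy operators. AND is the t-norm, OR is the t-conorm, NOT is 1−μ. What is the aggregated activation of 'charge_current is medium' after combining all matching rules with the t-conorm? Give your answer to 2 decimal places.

R1: heavy=0.22, low=0.10; AND[min(a, b)] → w = 0.10
R2: high=0.64, heavy=0.22; AND[min(a, b)] → w = 0.22
R3: heavy=0.22 → w = 0.22
R4: high=0.64, moderate=0.34; AND[min(a, b)] → w = 0.34
Rules with consequent 'medium': {R1, R3} → strengths 0.10, 0.22
Aggregate via t-conorm [max(a, b)]: 0.22

0.22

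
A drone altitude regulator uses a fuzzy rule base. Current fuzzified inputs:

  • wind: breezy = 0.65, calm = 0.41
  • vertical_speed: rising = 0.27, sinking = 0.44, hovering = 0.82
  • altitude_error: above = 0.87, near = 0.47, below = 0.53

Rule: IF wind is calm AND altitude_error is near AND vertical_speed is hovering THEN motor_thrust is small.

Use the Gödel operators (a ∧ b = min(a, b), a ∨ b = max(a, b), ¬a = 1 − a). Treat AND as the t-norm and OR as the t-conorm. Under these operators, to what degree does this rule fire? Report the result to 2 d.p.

firing strength: calm=0.41, near=0.47, hovering=0.82; AND[min(a, b)] → w = 0.41

0.41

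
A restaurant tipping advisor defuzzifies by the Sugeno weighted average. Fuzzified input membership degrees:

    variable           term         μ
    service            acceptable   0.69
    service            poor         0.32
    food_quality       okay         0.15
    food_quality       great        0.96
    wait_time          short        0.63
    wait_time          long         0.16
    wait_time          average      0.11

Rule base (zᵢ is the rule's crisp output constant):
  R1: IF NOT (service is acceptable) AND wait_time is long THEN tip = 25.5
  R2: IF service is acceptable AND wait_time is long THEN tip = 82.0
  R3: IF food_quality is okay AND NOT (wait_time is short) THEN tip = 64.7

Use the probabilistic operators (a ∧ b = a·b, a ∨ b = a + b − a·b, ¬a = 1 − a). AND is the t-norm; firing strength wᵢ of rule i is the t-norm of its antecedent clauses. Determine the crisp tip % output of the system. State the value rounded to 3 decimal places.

64.540

R1 (z=25.5): ¬acceptable=1−0.69=0.31, long=0.16; AND[a·b] → w = 0.0496
R2 (z=82.0): acceptable=0.69, long=0.16; AND[a·b] → w = 0.1104
R3 (z=64.7): okay=0.15, ¬short=1−0.63=0.37; AND[a·b] → w = 0.0555
Weighted average = (0.0496·25.5 + 0.1104·82.0 + 0.0555·64.7) / (0.0496 + 0.1104 + 0.0555)
  = 13.9085 / 0.2155 = 64.540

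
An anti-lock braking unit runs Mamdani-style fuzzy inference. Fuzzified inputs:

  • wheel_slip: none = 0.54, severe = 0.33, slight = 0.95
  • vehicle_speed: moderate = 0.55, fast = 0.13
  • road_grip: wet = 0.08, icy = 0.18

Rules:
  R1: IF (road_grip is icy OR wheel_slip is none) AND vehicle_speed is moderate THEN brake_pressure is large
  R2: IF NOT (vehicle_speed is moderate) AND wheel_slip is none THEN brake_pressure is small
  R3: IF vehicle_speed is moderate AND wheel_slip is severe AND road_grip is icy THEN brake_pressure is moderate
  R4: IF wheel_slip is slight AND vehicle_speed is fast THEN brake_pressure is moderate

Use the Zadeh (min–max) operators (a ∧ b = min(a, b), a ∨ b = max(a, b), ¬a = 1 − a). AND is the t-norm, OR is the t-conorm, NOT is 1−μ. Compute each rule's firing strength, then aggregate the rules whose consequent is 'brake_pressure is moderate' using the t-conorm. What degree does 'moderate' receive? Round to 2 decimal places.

R1: (icy=0.18 OR none=0.54) = 0.54; AND[min(a, b)] with moderate=0.55 → w = 0.54
R2: ¬moderate=1−0.55=0.45, none=0.54; AND[min(a, b)] → w = 0.45
R3: moderate=0.55, severe=0.33, icy=0.18; AND[min(a, b)] → w = 0.18
R4: slight=0.95, fast=0.13; AND[min(a, b)] → w = 0.13
Rules with consequent 'moderate': {R3, R4} → strengths 0.18, 0.13
Aggregate via t-conorm [max(a, b)]: 0.18

0.18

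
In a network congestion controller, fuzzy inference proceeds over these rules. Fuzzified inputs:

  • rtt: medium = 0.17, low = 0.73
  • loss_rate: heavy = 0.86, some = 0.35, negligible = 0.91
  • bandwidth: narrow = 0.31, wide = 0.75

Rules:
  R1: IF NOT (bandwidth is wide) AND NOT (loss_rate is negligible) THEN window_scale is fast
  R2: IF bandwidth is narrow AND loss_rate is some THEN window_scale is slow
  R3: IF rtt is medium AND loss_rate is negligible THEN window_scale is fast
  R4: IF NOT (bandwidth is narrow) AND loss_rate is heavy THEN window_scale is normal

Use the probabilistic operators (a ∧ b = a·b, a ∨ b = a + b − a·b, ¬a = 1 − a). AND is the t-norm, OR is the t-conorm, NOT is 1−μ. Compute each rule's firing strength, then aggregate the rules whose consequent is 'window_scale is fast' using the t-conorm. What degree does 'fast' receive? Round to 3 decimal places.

R1: ¬wide=1−0.75=0.25, ¬negligible=1−0.91=0.09; AND[a·b] → w = 0.0225
R2: narrow=0.31, some=0.35; AND[a·b] → w = 0.1085
R3: medium=0.17, negligible=0.91; AND[a·b] → w = 0.1547
R4: ¬narrow=1−0.31=0.69, heavy=0.86; AND[a·b] → w = 0.5934
Rules with consequent 'fast': {R1, R3} → strengths 0.0225, 0.1547
Aggregate via t-conorm [a + b − a·b]: 0.1737

0.174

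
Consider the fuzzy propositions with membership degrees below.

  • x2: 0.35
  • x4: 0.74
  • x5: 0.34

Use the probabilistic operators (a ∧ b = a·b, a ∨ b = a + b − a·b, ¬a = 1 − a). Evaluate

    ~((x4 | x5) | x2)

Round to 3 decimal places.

0.112

x4 | x5 = a + b − a·b on (0.7400, 0.3400) = 0.8284
(x4 | x5) | x2 = a + b − a·b on (0.8284, 0.3500) = 0.8885
~((x4 | x5) | x2) = 1 − 0.8885 = 0.1115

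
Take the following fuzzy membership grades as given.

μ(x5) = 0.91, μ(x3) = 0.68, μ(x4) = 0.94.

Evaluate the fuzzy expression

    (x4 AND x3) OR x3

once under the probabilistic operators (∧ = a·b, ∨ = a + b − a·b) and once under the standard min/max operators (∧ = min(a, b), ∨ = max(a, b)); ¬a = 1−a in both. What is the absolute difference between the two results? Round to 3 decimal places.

0.205

Under probabilistic:
  x4 AND x3 = a·b on (0.9400, 0.6800) = 0.6392
  (x4 AND x3) OR x3 = a + b − a·b on (0.6392, 0.6800) = 0.8845
  → value = 0.8845
Under standard min/max:
  x4 AND x3 = min(a, b) on (0.94, 0.68) = 0.68
  (x4 AND x3) OR x3 = max(a, b) on (0.68, 0.68) = 0.68
  → value = 0.6800
|0.8845 − 0.6800| = 0.205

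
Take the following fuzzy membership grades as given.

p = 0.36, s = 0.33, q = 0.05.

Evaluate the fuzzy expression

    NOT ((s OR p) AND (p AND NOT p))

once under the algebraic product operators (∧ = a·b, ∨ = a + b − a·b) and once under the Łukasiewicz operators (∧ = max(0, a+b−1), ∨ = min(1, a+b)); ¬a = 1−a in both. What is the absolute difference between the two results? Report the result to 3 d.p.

Under algebraic product:
  s OR p = a + b − a·b on (0.3300, 0.3600) = 0.5712
  NOT p = 1 − 0.3600 = 0.6400
  p AND NOT p = a·b on (0.3600, 0.6400) = 0.2304
  (s OR p) AND (p AND NOT p) = a·b on (0.5712, 0.2304) = 0.1316
  NOT ((s OR p) AND (p AND NOT p)) = 1 − 0.1316 = 0.8684
  → value = 0.8684
Under Łukasiewicz:
  s OR p = min(1, a+b) on (0.33, 0.36) = 0.69
  NOT p = 1 − 0.36 = 0.64
  p AND NOT p = max(0, a+b−1) on (0.36, 0.64) = 0.00
  (s OR p) AND (p AND NOT p) = max(0, a+b−1) on (0.69, 0.00) = 0.00
  NOT ((s OR p) AND (p AND NOT p)) = 1 − 0.00 = 1.00
  → value = 1.0000
|0.8684 − 1.0000| = 0.132

0.132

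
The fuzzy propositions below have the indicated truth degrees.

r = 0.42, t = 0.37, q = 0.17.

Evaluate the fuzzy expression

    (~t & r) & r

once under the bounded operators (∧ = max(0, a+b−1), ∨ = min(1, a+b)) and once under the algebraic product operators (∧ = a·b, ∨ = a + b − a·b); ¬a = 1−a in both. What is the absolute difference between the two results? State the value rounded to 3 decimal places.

Under bounded:
  ~t = 1 − 0.37 = 0.63
  ~t & r = max(0, a+b−1) on (0.63, 0.42) = 0.05
  (~t & r) & r = max(0, a+b−1) on (0.05, 0.42) = 0.00
  → value = 0.0000
Under algebraic product:
  ~t = 1 − 0.3700 = 0.6300
  ~t & r = a·b on (0.6300, 0.4200) = 0.2646
  (~t & r) & r = a·b on (0.2646, 0.4200) = 0.1111
  → value = 0.1111
|0.0000 − 0.1111| = 0.111

0.111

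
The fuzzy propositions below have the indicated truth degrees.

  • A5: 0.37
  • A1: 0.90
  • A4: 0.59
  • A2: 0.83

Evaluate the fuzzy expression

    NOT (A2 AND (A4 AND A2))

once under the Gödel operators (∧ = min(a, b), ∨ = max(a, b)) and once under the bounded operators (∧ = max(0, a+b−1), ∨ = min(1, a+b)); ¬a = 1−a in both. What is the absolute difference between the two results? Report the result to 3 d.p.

Under Gödel:
  A4 AND A2 = min(a, b) on (0.59, 0.83) = 0.59
  A2 AND (A4 AND A2) = min(a, b) on (0.83, 0.59) = 0.59
  NOT (A2 AND (A4 AND A2)) = 1 − 0.59 = 0.41
  → value = 0.4100
Under bounded:
  A4 AND A2 = max(0, a+b−1) on (0.59, 0.83) = 0.42
  A2 AND (A4 AND A2) = max(0, a+b−1) on (0.83, 0.42) = 0.25
  NOT (A2 AND (A4 AND A2)) = 1 − 0.25 = 0.75
  → value = 0.7500
|0.4100 − 0.7500| = 0.340

0.340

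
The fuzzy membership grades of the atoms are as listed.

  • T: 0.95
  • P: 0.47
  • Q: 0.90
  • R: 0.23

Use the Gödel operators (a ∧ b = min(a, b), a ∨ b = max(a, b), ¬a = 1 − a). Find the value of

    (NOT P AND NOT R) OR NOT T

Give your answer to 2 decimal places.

NOT P = 1 − 0.47 = 0.53
NOT R = 1 − 0.23 = 0.77
NOT P AND NOT R = min(a, b) on (0.53, 0.77) = 0.53
NOT T = 1 − 0.95 = 0.05
(NOT P AND NOT R) OR NOT T = max(a, b) on (0.53, 0.05) = 0.53

0.53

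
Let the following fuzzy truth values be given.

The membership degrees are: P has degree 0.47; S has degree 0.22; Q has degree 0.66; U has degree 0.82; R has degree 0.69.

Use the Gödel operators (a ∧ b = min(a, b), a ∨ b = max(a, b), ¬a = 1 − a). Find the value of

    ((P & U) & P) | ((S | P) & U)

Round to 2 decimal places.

0.47

P & U = min(a, b) on (0.47, 0.82) = 0.47
(P & U) & P = min(a, b) on (0.47, 0.47) = 0.47
S | P = max(a, b) on (0.22, 0.47) = 0.47
(S | P) & U = min(a, b) on (0.47, 0.82) = 0.47
((P & U) & P) | ((S | P) & U) = max(a, b) on (0.47, 0.47) = 0.47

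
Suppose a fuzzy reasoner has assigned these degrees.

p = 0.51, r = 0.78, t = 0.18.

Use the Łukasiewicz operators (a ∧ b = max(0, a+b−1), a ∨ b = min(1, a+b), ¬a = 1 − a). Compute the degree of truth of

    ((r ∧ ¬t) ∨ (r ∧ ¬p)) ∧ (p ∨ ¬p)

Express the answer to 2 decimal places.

¬t = 1 − 0.18 = 0.82
r ∧ ¬t = max(0, a+b−1) on (0.78, 0.82) = 0.60
¬p = 1 − 0.51 = 0.49
r ∧ ¬p = max(0, a+b−1) on (0.78, 0.49) = 0.27
(r ∧ ¬t) ∨ (r ∧ ¬p) = min(1, a+b) on (0.60, 0.27) = 0.87
¬p = 1 − 0.51 = 0.49
p ∨ ¬p = min(1, a+b) on (0.51, 0.49) = 1.00
((r ∧ ¬t) ∨ (r ∧ ¬p)) ∧ (p ∨ ¬p) = max(0, a+b−1) on (0.87, 1.00) = 0.87

0.87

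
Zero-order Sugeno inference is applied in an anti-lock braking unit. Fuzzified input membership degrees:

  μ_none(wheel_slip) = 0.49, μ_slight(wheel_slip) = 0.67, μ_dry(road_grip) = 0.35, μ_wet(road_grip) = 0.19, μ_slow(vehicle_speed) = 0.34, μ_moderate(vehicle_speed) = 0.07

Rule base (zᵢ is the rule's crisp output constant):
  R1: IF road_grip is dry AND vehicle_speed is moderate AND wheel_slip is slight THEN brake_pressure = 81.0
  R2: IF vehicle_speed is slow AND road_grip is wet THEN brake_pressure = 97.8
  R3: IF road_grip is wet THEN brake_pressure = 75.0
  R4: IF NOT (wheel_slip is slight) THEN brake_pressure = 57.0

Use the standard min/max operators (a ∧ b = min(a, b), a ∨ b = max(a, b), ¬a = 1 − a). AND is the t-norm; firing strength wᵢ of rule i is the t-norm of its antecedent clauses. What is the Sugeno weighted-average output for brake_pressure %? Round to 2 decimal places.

R1 (z=81.0): dry=0.35, moderate=0.07, slight=0.67; AND[min(a, b)] → w = 0.07
R2 (z=97.8): slow=0.34, wet=0.19; AND[min(a, b)] → w = 0.19
R3 (z=75.0): wet=0.19 → w = 0.19
R4 (z=57.0): ¬slight=1−0.67=0.33 → w = 0.33
Weighted average = (0.07·81.0 + 0.19·97.8 + 0.19·75.0 + 0.33·57.0) / (0.07 + 0.19 + 0.19 + 0.33)
  = 57.3120 / 0.7800 = 73.48

73.48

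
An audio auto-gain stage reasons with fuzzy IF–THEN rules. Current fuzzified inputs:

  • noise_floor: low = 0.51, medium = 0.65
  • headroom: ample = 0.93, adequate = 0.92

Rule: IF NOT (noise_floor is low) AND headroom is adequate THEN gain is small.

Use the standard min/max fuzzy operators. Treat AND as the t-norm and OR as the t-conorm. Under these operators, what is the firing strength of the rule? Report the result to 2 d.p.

firing strength: ¬low=1−0.51=0.49, adequate=0.92; AND[min(a, b)] → w = 0.49

0.49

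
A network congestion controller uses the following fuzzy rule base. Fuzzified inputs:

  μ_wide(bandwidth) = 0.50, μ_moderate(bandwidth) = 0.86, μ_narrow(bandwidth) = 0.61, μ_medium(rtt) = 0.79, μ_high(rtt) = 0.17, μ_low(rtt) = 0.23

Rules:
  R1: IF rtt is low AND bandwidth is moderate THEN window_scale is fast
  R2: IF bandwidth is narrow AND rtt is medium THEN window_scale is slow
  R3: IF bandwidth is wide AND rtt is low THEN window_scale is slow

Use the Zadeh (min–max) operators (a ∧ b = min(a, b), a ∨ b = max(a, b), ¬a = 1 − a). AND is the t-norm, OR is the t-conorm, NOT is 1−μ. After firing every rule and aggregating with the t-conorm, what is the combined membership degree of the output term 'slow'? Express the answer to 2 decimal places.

0.61

R1: low=0.23, moderate=0.86; AND[min(a, b)] → w = 0.23
R2: narrow=0.61, medium=0.79; AND[min(a, b)] → w = 0.61
R3: wide=0.50, low=0.23; AND[min(a, b)] → w = 0.23
Rules with consequent 'slow': {R2, R3} → strengths 0.61, 0.23
Aggregate via t-conorm [max(a, b)]: 0.61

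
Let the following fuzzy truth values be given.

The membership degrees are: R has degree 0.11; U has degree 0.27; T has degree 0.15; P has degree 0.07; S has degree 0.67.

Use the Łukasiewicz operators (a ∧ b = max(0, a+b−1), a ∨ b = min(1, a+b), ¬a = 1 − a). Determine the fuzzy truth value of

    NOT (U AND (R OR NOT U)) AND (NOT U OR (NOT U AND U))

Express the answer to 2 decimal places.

0.62

NOT U = 1 − 0.27 = 0.73
R OR NOT U = min(1, a+b) on (0.11, 0.73) = 0.84
U AND (R OR NOT U) = max(0, a+b−1) on (0.27, 0.84) = 0.11
NOT (U AND (R OR NOT U)) = 1 − 0.11 = 0.89
NOT U = 1 − 0.27 = 0.73
NOT U = 1 − 0.27 = 0.73
NOT U AND U = max(0, a+b−1) on (0.73, 0.27) = 0.00
NOT U OR (NOT U AND U) = min(1, a+b) on (0.73, 0.00) = 0.73
NOT (U AND (R OR NOT U)) AND (NOT U OR (NOT U AND U)) = max(0, a+b−1) on (0.89, 0.73) = 0.62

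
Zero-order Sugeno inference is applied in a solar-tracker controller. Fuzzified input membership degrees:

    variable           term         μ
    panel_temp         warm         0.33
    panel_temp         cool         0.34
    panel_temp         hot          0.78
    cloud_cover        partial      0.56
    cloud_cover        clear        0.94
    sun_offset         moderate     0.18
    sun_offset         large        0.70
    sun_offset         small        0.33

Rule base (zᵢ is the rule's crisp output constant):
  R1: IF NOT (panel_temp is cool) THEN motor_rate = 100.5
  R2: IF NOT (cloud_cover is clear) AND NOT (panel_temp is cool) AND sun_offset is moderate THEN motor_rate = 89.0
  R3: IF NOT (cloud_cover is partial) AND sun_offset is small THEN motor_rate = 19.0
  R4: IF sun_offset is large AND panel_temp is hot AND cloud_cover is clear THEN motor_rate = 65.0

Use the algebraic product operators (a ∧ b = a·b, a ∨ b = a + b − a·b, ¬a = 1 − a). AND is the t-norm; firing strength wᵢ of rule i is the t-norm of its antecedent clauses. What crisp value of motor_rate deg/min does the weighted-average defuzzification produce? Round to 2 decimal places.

R1 (z=100.5): ¬cool=1−0.34=0.66 → w = 0.6600
R2 (z=89.0): ¬clear=1−0.94=0.06, ¬cool=1−0.34=0.66, moderate=0.18; AND[a·b] → w = 0.0071
R3 (z=19.0): ¬partial=1−0.56=0.44, small=0.33; AND[a·b] → w = 0.1452
R4 (z=65.0): large=0.70, hot=0.78, clear=0.94; AND[a·b] → w = 0.5132
Weighted average = (0.6600·100.5 + 0.0071·89.0 + 0.1452·19.0 + 0.5132·65.0) / (0.6600 + 0.0071 + 0.1452 + 0.5132)
  = 103.0838 / 1.3256 = 77.77

77.77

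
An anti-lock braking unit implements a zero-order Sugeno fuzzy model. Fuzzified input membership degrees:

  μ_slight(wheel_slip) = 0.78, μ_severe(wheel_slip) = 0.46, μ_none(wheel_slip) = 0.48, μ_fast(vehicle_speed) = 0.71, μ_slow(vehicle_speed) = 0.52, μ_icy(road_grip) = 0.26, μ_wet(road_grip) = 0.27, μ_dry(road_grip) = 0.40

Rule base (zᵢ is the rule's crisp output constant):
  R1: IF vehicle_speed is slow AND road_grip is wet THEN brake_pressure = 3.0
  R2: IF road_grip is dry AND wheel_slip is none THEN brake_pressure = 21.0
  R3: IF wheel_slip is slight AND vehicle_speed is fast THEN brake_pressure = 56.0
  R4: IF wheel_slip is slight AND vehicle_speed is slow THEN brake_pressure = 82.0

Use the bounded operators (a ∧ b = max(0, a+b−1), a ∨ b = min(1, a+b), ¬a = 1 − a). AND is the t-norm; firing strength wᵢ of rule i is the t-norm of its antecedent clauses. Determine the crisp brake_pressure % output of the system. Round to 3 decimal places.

65.873

R1 (z=3.0): slow=0.52, wet=0.27; AND[max(0, a+b−1)] → w = 0.00
R2 (z=21.0): dry=0.40, none=0.48; AND[max(0, a+b−1)] → w = 0.00
R3 (z=56.0): slight=0.78, fast=0.71; AND[max(0, a+b−1)] → w = 0.49
R4 (z=82.0): slight=0.78, slow=0.52; AND[max(0, a+b−1)] → w = 0.30
Weighted average = (0.00·3.0 + 0.00·21.0 + 0.49·56.0 + 0.30·82.0) / (0.00 + 0.00 + 0.49 + 0.30)
  = 52.0400 / 0.7900 = 65.873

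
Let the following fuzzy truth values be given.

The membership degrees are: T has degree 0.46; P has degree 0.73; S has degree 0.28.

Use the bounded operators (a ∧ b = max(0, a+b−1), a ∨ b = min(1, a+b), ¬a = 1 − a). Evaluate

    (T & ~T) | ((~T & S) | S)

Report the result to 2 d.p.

0.28

~T = 1 − 0.46 = 0.54
T & ~T = max(0, a+b−1) on (0.46, 0.54) = 0.00
~T = 1 − 0.46 = 0.54
~T & S = max(0, a+b−1) on (0.54, 0.28) = 0.00
(~T & S) | S = min(1, a+b) on (0.00, 0.28) = 0.28
(T & ~T) | ((~T & S) | S) = min(1, a+b) on (0.00, 0.28) = 0.28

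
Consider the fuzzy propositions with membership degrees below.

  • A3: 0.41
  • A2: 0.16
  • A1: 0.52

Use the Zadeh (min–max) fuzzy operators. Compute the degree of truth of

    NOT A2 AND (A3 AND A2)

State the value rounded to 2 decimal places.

0.16

NOT A2 = 1 − 0.16 = 0.84
A3 AND A2 = min(a, b) on (0.41, 0.16) = 0.16
NOT A2 AND (A3 AND A2) = min(a, b) on (0.84, 0.16) = 0.16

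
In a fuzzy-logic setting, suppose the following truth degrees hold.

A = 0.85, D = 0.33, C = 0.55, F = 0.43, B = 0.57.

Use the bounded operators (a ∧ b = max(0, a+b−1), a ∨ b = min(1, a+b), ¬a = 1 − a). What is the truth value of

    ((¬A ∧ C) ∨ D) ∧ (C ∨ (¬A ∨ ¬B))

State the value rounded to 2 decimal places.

0.33

¬A = 1 − 0.85 = 0.15
¬A ∧ C = max(0, a+b−1) on (0.15, 0.55) = 0.00
(¬A ∧ C) ∨ D = min(1, a+b) on (0.00, 0.33) = 0.33
¬A = 1 − 0.85 = 0.15
¬B = 1 − 0.57 = 0.43
¬A ∨ ¬B = min(1, a+b) on (0.15, 0.43) = 0.58
C ∨ (¬A ∨ ¬B) = min(1, a+b) on (0.55, 0.58) = 1.00
((¬A ∧ C) ∨ D) ∧ (C ∨ (¬A ∨ ¬B)) = max(0, a+b−1) on (0.33, 1.00) = 0.33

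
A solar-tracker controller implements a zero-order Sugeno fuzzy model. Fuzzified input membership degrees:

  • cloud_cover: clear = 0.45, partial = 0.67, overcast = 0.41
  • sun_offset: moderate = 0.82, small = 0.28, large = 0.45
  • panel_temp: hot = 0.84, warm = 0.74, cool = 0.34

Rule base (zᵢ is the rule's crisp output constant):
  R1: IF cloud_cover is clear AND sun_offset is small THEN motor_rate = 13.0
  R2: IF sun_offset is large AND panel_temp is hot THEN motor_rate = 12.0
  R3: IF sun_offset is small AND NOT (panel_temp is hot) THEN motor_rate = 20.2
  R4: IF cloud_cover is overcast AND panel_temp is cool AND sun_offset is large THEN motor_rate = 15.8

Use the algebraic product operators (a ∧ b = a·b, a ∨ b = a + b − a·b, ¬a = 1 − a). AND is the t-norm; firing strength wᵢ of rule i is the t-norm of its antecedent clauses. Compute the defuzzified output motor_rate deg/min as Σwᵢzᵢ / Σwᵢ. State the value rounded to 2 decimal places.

13.20

R1 (z=13.0): clear=0.45, small=0.28; AND[a·b] → w = 0.1260
R2 (z=12.0): large=0.45, hot=0.84; AND[a·b] → w = 0.3780
R3 (z=20.2): small=0.28, ¬hot=1−0.84=0.16; AND[a·b] → w = 0.0448
R4 (z=15.8): overcast=0.41, cool=0.34, large=0.45; AND[a·b] → w = 0.0627
Weighted average = (0.1260·13.0 + 0.3780·12.0 + 0.0448·20.2 + 0.0627·15.8) / (0.1260 + 0.3780 + 0.0448 + 0.0627)
  = 8.0701 / 0.6115 = 13.20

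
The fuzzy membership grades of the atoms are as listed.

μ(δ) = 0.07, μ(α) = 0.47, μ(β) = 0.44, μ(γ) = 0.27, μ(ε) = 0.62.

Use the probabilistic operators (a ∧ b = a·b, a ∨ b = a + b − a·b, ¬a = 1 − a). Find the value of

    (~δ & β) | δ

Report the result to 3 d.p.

~δ = 1 − 0.0700 = 0.9300
~δ & β = a·b on (0.9300, 0.4400) = 0.4092
(~δ & β) | δ = a + b − a·b on (0.4092, 0.0700) = 0.4506

0.451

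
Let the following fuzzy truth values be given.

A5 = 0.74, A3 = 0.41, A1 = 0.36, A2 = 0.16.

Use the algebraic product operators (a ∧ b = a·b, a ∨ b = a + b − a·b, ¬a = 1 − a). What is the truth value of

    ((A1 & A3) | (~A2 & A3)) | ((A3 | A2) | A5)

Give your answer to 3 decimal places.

0.928

A1 & A3 = a·b on (0.3600, 0.4100) = 0.1476
~A2 = 1 − 0.1600 = 0.8400
~A2 & A3 = a·b on (0.8400, 0.4100) = 0.3444
(A1 & A3) | (~A2 & A3) = a + b − a·b on (0.1476, 0.3444) = 0.4412
A3 | A2 = a + b − a·b on (0.4100, 0.1600) = 0.5044
(A3 | A2) | A5 = a + b − a·b on (0.5044, 0.7400) = 0.8711
((A1 & A3) | (~A2 & A3)) | ((A3 | A2) | A5) = a + b − a·b on (0.4412, 0.8711) = 0.9280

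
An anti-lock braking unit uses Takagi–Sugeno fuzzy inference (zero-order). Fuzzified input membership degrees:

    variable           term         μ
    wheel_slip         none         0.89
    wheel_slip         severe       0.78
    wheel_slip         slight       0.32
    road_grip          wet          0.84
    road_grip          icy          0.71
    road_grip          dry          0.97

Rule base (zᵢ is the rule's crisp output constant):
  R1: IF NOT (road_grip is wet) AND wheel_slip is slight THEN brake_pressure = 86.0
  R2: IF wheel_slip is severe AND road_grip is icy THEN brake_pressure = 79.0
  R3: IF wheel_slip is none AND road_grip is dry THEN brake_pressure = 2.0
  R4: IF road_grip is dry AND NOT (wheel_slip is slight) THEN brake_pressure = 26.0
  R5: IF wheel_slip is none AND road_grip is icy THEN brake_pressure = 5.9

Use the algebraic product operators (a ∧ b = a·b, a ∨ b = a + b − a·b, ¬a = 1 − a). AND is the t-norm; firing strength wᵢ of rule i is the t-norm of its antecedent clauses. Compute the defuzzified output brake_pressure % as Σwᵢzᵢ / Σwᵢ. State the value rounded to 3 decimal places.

25.639

R1 (z=86.0): ¬wet=1−0.84=0.16, slight=0.32; AND[a·b] → w = 0.0512
R2 (z=79.0): severe=0.78, icy=0.71; AND[a·b] → w = 0.5538
R3 (z=2.0): none=0.89, dry=0.97; AND[a·b] → w = 0.8633
R4 (z=26.0): dry=0.97, ¬slight=1−0.32=0.68; AND[a·b] → w = 0.6596
R5 (z=5.9): none=0.89, icy=0.71; AND[a·b] → w = 0.6319
Weighted average = (0.0512·86.0 + 0.5538·79.0 + 0.8633·2.0 + 0.6596·26.0 + 0.6319·5.9) / (0.0512 + 0.5538 + 0.8633 + 0.6596 + 0.6319)
  = 70.7578 / 2.7598 = 25.639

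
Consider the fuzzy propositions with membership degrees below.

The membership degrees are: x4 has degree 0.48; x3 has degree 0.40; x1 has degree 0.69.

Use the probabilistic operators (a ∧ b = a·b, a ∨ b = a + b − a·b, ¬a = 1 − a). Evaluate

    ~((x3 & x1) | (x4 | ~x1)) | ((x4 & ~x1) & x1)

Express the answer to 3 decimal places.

x3 & x1 = a·b on (0.4000, 0.6900) = 0.2760
~x1 = 1 − 0.6900 = 0.3100
x4 | ~x1 = a + b − a·b on (0.4800, 0.3100) = 0.6412
(x3 & x1) | (x4 | ~x1) = a + b − a·b on (0.2760, 0.6412) = 0.7402
~((x3 & x1) | (x4 | ~x1)) = 1 − 0.7402 = 0.2598
~x1 = 1 − 0.6900 = 0.3100
x4 & ~x1 = a·b on (0.4800, 0.3100) = 0.1488
(x4 & ~x1) & x1 = a·b on (0.1488, 0.6900) = 0.1027
~((x3 & x1) | (x4 | ~x1)) | ((x4 & ~x1) & x1) = a + b − a·b on (0.2598, 0.1027) = 0.3358

0.336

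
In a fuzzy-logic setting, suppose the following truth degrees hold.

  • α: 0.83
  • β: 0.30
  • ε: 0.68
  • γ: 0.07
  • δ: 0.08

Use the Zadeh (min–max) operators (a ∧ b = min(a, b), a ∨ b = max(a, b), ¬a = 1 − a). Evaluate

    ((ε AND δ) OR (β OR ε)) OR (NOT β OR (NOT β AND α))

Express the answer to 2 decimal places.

0.70

ε AND δ = min(a, b) on (0.68, 0.08) = 0.08
β OR ε = max(a, b) on (0.30, 0.68) = 0.68
(ε AND δ) OR (β OR ε) = max(a, b) on (0.08, 0.68) = 0.68
NOT β = 1 − 0.30 = 0.70
NOT β = 1 − 0.30 = 0.70
NOT β AND α = min(a, b) on (0.70, 0.83) = 0.70
NOT β OR (NOT β AND α) = max(a, b) on (0.70, 0.70) = 0.70
((ε AND δ) OR (β OR ε)) OR (NOT β OR (NOT β AND α)) = max(a, b) on (0.68, 0.70) = 0.70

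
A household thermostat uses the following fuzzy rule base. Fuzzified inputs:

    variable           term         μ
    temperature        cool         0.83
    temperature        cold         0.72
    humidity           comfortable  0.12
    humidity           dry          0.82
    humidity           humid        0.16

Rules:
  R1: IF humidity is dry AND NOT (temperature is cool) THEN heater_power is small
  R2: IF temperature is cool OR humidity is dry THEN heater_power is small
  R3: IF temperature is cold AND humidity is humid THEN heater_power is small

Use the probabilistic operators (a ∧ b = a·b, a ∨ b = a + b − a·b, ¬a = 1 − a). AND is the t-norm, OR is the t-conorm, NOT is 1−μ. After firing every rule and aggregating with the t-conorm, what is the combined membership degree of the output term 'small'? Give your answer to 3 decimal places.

R1: dry=0.82, ¬cool=1−0.83=0.17; AND[a·b] → w = 0.1394
R2: cool=0.83, dry=0.82; OR[a + b − a·b] → w = 0.9694
R3: cold=0.72, humid=0.16; AND[a·b] → w = 0.1152
Rules with consequent 'small': {R1, R2, R3} → strengths 0.1394, 0.9694, 0.1152
Aggregate via t-conorm [a + b − a·b]: 0.9767

0.977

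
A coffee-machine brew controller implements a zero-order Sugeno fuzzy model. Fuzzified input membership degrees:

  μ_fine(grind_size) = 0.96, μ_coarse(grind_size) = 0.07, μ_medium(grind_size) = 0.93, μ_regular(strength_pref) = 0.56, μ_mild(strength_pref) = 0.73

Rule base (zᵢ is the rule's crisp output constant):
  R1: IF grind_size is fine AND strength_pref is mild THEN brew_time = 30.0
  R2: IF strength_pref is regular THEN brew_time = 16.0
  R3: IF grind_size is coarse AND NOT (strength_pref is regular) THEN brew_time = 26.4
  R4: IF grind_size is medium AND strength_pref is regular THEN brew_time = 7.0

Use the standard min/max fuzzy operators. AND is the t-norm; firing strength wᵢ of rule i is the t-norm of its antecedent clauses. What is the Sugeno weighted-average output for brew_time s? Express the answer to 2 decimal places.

19.08

R1 (z=30.0): fine=0.96, mild=0.73; AND[min(a, b)] → w = 0.73
R2 (z=16.0): regular=0.56 → w = 0.56
R3 (z=26.4): coarse=0.07, ¬regular=1−0.56=0.44; AND[min(a, b)] → w = 0.07
R4 (z=7.0): medium=0.93, regular=0.56; AND[min(a, b)] → w = 0.56
Weighted average = (0.73·30.0 + 0.56·16.0 + 0.07·26.4 + 0.56·7.0) / (0.73 + 0.56 + 0.07 + 0.56)
  = 36.6280 / 1.9200 = 19.08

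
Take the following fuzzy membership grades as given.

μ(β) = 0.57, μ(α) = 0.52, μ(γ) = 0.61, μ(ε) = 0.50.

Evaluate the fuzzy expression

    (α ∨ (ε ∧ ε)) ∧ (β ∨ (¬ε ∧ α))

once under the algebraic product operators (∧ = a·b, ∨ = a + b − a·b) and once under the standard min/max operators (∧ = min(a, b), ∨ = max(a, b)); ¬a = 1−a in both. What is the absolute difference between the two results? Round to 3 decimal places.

0.084

Under algebraic product:
  ε ∧ ε = a·b on (0.5000, 0.5000) = 0.2500
  α ∨ (ε ∧ ε) = a + b − a·b on (0.5200, 0.2500) = 0.6400
  ¬ε = 1 − 0.5000 = 0.5000
  ¬ε ∧ α = a·b on (0.5000, 0.5200) = 0.2600
  β ∨ (¬ε ∧ α) = a + b − a·b on (0.5700, 0.2600) = 0.6818
  (α ∨ (ε ∧ ε)) ∧ (β ∨ (¬ε ∧ α)) = a·b on (0.6400, 0.6818) = 0.4364
  → value = 0.4364
Under standard min/max:
  ε ∧ ε = min(a, b) on (0.50, 0.50) = 0.50
  α ∨ (ε ∧ ε) = max(a, b) on (0.52, 0.50) = 0.52
  ¬ε = 1 − 0.50 = 0.50
  ¬ε ∧ α = min(a, b) on (0.50, 0.52) = 0.50
  β ∨ (¬ε ∧ α) = max(a, b) on (0.57, 0.50) = 0.57
  (α ∨ (ε ∧ ε)) ∧ (β ∨ (¬ε ∧ α)) = min(a, b) on (0.52, 0.57) = 0.52
  → value = 0.5200
|0.4364 − 0.5200| = 0.084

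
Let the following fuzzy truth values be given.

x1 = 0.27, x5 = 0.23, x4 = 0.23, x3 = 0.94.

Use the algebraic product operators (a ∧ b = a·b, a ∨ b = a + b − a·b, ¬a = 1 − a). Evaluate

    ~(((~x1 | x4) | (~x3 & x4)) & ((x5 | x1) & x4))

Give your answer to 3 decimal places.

~x1 = 1 − 0.2700 = 0.7300
~x1 | x4 = a + b − a·b on (0.7300, 0.2300) = 0.7921
~x3 = 1 − 0.9400 = 0.0600
~x3 & x4 = a·b on (0.0600, 0.2300) = 0.0138
(~x1 | x4) | (~x3 & x4) = a + b − a·b on (0.7921, 0.0138) = 0.7950
x5 | x1 = a + b − a·b on (0.2300, 0.2700) = 0.4379
(x5 | x1) & x4 = a·b on (0.4379, 0.2300) = 0.1007
((~x1 | x4) | (~x3 & x4)) & ((x5 | x1) & x4) = a·b on (0.7950, 0.1007) = 0.0801
~(((~x1 | x4) | (~x3 & x4)) & ((x5 | x1) & x4)) = 1 − 0.0801 = 0.9199

0.920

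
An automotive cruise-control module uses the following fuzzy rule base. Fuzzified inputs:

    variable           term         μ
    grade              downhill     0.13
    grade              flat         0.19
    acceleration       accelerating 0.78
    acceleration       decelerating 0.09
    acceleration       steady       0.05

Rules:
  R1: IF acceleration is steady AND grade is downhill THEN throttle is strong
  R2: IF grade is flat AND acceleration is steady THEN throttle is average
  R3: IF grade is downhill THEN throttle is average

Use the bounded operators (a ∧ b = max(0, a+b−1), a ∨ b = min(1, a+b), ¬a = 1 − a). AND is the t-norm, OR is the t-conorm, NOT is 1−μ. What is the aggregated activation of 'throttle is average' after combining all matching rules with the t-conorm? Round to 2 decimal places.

R1: steady=0.05, downhill=0.13; AND[max(0, a+b−1)] → w = 0.00
R2: flat=0.19, steady=0.05; AND[max(0, a+b−1)] → w = 0.00
R3: downhill=0.13 → w = 0.13
Rules with consequent 'average': {R2, R3} → strengths 0.00, 0.13
Aggregate via t-conorm [min(1, a+b)]: 0.13

0.13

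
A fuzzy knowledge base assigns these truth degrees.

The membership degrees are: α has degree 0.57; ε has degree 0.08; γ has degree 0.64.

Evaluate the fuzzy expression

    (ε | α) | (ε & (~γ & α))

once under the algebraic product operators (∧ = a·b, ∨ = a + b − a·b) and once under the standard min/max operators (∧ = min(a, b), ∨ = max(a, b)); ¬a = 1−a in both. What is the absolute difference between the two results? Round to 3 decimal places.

0.041

Under algebraic product:
  ε | α = a + b − a·b on (0.0800, 0.5700) = 0.6044
  ~γ = 1 − 0.6400 = 0.3600
  ~γ & α = a·b on (0.3600, 0.5700) = 0.2052
  ε & (~γ & α) = a·b on (0.0800, 0.2052) = 0.0164
  (ε | α) | (ε & (~γ & α)) = a + b − a·b on (0.6044, 0.0164) = 0.6109
  → value = 0.6109
Under standard min/max:
  ε | α = max(a, b) on (0.08, 0.57) = 0.57
  ~γ = 1 − 0.64 = 0.36
  ~γ & α = min(a, b) on (0.36, 0.57) = 0.36
  ε & (~γ & α) = min(a, b) on (0.08, 0.36) = 0.08
  (ε | α) | (ε & (~γ & α)) = max(a, b) on (0.57, 0.08) = 0.57
  → value = 0.5700
|0.6109 − 0.5700| = 0.041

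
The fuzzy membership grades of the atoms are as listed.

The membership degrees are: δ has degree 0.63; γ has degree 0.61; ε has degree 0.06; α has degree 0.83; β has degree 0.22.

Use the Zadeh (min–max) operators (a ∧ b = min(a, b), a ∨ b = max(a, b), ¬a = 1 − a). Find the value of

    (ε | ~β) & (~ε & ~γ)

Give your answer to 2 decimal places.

~β = 1 − 0.22 = 0.78
ε | ~β = max(a, b) on (0.06, 0.78) = 0.78
~ε = 1 − 0.06 = 0.94
~γ = 1 − 0.61 = 0.39
~ε & ~γ = min(a, b) on (0.94, 0.39) = 0.39
(ε | ~β) & (~ε & ~γ) = min(a, b) on (0.78, 0.39) = 0.39

0.39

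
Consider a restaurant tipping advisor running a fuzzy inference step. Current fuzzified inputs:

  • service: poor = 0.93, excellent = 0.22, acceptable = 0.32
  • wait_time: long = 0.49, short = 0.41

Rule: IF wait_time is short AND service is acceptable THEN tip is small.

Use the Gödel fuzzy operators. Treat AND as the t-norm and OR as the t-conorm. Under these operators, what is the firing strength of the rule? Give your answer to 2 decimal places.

0.32

firing strength: short=0.41, acceptable=0.32; AND[min(a, b)] → w = 0.32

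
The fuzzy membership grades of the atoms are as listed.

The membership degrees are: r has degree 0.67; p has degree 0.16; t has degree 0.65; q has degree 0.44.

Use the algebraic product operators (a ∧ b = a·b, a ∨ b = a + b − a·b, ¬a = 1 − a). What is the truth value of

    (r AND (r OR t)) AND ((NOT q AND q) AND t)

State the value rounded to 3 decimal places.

0.095

r OR t = a + b − a·b on (0.6700, 0.6500) = 0.8845
r AND (r OR t) = a·b on (0.6700, 0.8845) = 0.5926
NOT q = 1 − 0.4400 = 0.5600
NOT q AND q = a·b on (0.5600, 0.4400) = 0.2464
(NOT q AND q) AND t = a·b on (0.2464, 0.6500) = 0.1602
(r AND (r OR t)) AND ((NOT q AND q) AND t) = a·b on (0.5926, 0.1602) = 0.0949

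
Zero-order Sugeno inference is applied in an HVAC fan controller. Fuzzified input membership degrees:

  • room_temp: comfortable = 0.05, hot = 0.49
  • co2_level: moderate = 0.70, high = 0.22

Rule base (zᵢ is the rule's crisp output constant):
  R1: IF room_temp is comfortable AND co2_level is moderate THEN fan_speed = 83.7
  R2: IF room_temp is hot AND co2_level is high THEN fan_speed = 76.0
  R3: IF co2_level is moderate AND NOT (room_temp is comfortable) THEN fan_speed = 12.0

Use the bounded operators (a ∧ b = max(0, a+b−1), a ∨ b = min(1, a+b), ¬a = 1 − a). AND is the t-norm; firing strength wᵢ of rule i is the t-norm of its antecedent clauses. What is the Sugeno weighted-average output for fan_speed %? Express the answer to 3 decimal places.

R1 (z=83.7): comfortable=0.05, moderate=0.70; AND[max(0, a+b−1)] → w = 0.00
R2 (z=76.0): hot=0.49, high=0.22; AND[max(0, a+b−1)] → w = 0.00
R3 (z=12.0): moderate=0.70, ¬comfortable=1−0.05=0.95; AND[max(0, a+b−1)] → w = 0.65
Weighted average = (0.00·83.7 + 0.00·76.0 + 0.65·12.0) / (0.00 + 0.00 + 0.65)
  = 7.8000 / 0.6500 = 12.000

12.000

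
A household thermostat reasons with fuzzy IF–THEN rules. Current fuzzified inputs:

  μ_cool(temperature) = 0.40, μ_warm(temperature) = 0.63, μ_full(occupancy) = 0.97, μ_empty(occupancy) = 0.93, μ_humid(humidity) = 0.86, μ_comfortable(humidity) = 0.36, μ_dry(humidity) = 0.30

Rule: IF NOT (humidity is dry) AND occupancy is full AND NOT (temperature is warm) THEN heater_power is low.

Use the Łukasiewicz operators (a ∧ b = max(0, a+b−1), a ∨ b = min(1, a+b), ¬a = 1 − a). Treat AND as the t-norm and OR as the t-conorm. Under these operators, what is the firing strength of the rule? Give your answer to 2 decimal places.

0.04

firing strength: ¬dry=1−0.30=0.70, full=0.97, ¬warm=1−0.63=0.37; AND[max(0, a+b−1)] → w = 0.04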